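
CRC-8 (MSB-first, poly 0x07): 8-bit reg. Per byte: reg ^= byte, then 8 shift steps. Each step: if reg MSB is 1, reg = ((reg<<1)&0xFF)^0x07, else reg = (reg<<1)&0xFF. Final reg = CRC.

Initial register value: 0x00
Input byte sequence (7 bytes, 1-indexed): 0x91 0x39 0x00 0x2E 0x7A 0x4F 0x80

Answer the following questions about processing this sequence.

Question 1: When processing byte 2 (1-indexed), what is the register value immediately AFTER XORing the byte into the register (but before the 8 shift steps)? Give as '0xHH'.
Register before byte 2: 0xFE
Byte 2: 0x39
0xFE XOR 0x39 = 0xC7

Answer: 0xC7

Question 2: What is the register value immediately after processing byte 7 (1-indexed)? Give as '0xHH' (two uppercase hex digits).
After byte 1 (0x91): reg=0xFE
After byte 2 (0x39): reg=0x5B
After byte 3 (0x00): reg=0x86
After byte 4 (0x2E): reg=0x51
After byte 5 (0x7A): reg=0xD1
After byte 6 (0x4F): reg=0xD3
After byte 7 (0x80): reg=0xBE

Answer: 0xBE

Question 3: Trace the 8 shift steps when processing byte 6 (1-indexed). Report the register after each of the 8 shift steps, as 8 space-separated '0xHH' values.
After byte 1 (0x91): reg=0xFE
After byte 2 (0x39): reg=0x5B
After byte 3 (0x00): reg=0x86
After byte 4 (0x2E): reg=0x51
After byte 5 (0x7A): reg=0xD1
Register before byte 6: 0xD1
After XOR with byte 0x4F: 0x9E

Answer: 0x3B 0x76 0xEC 0xDF 0xB9 0x75 0xEA 0xD3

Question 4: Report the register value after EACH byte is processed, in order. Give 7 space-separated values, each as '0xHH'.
0xFE 0x5B 0x86 0x51 0xD1 0xD3 0xBE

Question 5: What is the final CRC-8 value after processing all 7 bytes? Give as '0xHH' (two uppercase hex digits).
Answer: 0xBE

Derivation:
After byte 1 (0x91): reg=0xFE
After byte 2 (0x39): reg=0x5B
After byte 3 (0x00): reg=0x86
After byte 4 (0x2E): reg=0x51
After byte 5 (0x7A): reg=0xD1
After byte 6 (0x4F): reg=0xD3
After byte 7 (0x80): reg=0xBE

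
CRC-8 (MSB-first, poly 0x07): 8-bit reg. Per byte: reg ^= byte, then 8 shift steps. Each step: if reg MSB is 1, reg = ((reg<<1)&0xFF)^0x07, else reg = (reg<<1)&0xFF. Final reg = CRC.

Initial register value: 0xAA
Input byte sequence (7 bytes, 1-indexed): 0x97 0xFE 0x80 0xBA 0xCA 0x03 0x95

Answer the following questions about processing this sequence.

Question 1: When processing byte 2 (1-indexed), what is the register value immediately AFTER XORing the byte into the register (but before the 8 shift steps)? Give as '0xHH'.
Register before byte 2: 0xB3
Byte 2: 0xFE
0xB3 XOR 0xFE = 0x4D

Answer: 0x4D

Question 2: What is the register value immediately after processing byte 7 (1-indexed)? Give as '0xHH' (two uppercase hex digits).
After byte 1 (0x97): reg=0xB3
After byte 2 (0xFE): reg=0xE4
After byte 3 (0x80): reg=0x3B
After byte 4 (0xBA): reg=0x8E
After byte 5 (0xCA): reg=0xDB
After byte 6 (0x03): reg=0x06
After byte 7 (0x95): reg=0xF0

Answer: 0xF0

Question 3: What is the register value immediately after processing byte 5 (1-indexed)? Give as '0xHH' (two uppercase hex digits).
After byte 1 (0x97): reg=0xB3
After byte 2 (0xFE): reg=0xE4
After byte 3 (0x80): reg=0x3B
After byte 4 (0xBA): reg=0x8E
After byte 5 (0xCA): reg=0xDB

Answer: 0xDB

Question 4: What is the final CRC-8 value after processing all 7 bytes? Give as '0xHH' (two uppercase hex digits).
Answer: 0xF0

Derivation:
After byte 1 (0x97): reg=0xB3
After byte 2 (0xFE): reg=0xE4
After byte 3 (0x80): reg=0x3B
After byte 4 (0xBA): reg=0x8E
After byte 5 (0xCA): reg=0xDB
After byte 6 (0x03): reg=0x06
After byte 7 (0x95): reg=0xF0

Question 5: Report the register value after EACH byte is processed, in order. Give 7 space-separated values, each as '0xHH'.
0xB3 0xE4 0x3B 0x8E 0xDB 0x06 0xF0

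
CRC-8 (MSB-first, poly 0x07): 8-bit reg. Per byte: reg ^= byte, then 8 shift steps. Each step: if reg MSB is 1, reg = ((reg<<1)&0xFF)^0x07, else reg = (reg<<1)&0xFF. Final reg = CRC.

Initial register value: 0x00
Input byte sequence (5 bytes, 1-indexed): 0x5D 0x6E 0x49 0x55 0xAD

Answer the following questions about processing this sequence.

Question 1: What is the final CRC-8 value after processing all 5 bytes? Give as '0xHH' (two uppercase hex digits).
Answer: 0x24

Derivation:
After byte 1 (0x5D): reg=0x94
After byte 2 (0x6E): reg=0xE8
After byte 3 (0x49): reg=0x6E
After byte 4 (0x55): reg=0xA1
After byte 5 (0xAD): reg=0x24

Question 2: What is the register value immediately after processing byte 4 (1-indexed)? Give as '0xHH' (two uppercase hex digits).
After byte 1 (0x5D): reg=0x94
After byte 2 (0x6E): reg=0xE8
After byte 3 (0x49): reg=0x6E
After byte 4 (0x55): reg=0xA1

Answer: 0xA1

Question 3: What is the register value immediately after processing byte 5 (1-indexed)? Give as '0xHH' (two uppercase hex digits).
After byte 1 (0x5D): reg=0x94
After byte 2 (0x6E): reg=0xE8
After byte 3 (0x49): reg=0x6E
After byte 4 (0x55): reg=0xA1
After byte 5 (0xAD): reg=0x24

Answer: 0x24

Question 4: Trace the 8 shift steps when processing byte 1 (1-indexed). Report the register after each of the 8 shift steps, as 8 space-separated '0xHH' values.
Register before byte 1: 0x00
After XOR with byte 0x5D: 0x5D

Answer: 0xBA 0x73 0xE6 0xCB 0x91 0x25 0x4A 0x94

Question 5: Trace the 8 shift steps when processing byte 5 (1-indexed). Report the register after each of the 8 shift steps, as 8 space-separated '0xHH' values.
Answer: 0x18 0x30 0x60 0xC0 0x87 0x09 0x12 0x24

Derivation:
After byte 1 (0x5D): reg=0x94
After byte 2 (0x6E): reg=0xE8
After byte 3 (0x49): reg=0x6E
After byte 4 (0x55): reg=0xA1
Register before byte 5: 0xA1
After XOR with byte 0xAD: 0x0C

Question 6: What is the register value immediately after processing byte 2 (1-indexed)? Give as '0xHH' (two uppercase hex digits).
Answer: 0xE8

Derivation:
After byte 1 (0x5D): reg=0x94
After byte 2 (0x6E): reg=0xE8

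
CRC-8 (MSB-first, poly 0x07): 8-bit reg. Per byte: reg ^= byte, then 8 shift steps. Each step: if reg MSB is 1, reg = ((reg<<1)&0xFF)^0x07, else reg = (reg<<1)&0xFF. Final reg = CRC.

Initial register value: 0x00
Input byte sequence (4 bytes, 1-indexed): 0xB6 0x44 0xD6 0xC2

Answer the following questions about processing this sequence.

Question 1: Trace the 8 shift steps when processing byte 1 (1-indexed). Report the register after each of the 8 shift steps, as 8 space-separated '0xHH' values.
Register before byte 1: 0x00
After XOR with byte 0xB6: 0xB6

Answer: 0x6B 0xD6 0xAB 0x51 0xA2 0x43 0x86 0x0B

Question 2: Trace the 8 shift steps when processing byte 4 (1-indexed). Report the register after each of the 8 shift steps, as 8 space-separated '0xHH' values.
Answer: 0xEC 0xDF 0xB9 0x75 0xEA 0xD3 0xA1 0x45

Derivation:
After byte 1 (0xB6): reg=0x0B
After byte 2 (0x44): reg=0xEA
After byte 3 (0xD6): reg=0xB4
Register before byte 4: 0xB4
After XOR with byte 0xC2: 0x76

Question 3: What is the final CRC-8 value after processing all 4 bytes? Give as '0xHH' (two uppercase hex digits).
Answer: 0x45

Derivation:
After byte 1 (0xB6): reg=0x0B
After byte 2 (0x44): reg=0xEA
After byte 3 (0xD6): reg=0xB4
After byte 4 (0xC2): reg=0x45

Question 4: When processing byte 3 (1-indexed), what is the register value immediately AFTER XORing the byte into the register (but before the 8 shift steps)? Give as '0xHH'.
Register before byte 3: 0xEA
Byte 3: 0xD6
0xEA XOR 0xD6 = 0x3C

Answer: 0x3C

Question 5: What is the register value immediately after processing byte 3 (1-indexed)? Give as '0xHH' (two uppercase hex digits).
After byte 1 (0xB6): reg=0x0B
After byte 2 (0x44): reg=0xEA
After byte 3 (0xD6): reg=0xB4

Answer: 0xB4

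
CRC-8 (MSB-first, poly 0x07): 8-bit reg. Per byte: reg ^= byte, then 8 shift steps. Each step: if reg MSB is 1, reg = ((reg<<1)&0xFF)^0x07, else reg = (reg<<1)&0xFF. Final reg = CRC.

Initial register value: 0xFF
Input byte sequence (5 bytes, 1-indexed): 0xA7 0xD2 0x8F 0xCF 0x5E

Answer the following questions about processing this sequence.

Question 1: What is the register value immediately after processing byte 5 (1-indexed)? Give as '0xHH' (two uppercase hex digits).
Answer: 0xFD

Derivation:
After byte 1 (0xA7): reg=0x8F
After byte 2 (0xD2): reg=0x94
After byte 3 (0x8F): reg=0x41
After byte 4 (0xCF): reg=0xA3
After byte 5 (0x5E): reg=0xFD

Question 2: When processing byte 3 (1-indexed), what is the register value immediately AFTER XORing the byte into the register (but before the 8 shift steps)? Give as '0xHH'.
Register before byte 3: 0x94
Byte 3: 0x8F
0x94 XOR 0x8F = 0x1B

Answer: 0x1B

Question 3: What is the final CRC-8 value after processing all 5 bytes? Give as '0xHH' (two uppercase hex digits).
After byte 1 (0xA7): reg=0x8F
After byte 2 (0xD2): reg=0x94
After byte 3 (0x8F): reg=0x41
After byte 4 (0xCF): reg=0xA3
After byte 5 (0x5E): reg=0xFD

Answer: 0xFD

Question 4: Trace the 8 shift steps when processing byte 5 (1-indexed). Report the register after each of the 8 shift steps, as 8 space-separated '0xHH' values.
Answer: 0xFD 0xFD 0xFD 0xFD 0xFD 0xFD 0xFD 0xFD

Derivation:
After byte 1 (0xA7): reg=0x8F
After byte 2 (0xD2): reg=0x94
After byte 3 (0x8F): reg=0x41
After byte 4 (0xCF): reg=0xA3
Register before byte 5: 0xA3
After XOR with byte 0x5E: 0xFD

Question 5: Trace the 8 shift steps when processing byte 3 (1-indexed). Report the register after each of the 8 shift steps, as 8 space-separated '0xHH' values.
After byte 1 (0xA7): reg=0x8F
After byte 2 (0xD2): reg=0x94
Register before byte 3: 0x94
After XOR with byte 0x8F: 0x1B

Answer: 0x36 0x6C 0xD8 0xB7 0x69 0xD2 0xA3 0x41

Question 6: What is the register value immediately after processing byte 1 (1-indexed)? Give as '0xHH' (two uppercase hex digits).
Answer: 0x8F

Derivation:
After byte 1 (0xA7): reg=0x8F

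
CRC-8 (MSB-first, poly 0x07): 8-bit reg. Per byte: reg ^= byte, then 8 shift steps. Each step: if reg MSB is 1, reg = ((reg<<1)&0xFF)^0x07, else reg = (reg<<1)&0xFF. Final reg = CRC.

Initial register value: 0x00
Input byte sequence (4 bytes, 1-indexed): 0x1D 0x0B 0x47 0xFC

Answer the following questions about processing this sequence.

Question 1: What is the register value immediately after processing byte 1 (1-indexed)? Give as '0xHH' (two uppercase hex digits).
Answer: 0x53

Derivation:
After byte 1 (0x1D): reg=0x53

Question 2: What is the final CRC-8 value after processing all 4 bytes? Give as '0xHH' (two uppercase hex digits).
Answer: 0xBF

Derivation:
After byte 1 (0x1D): reg=0x53
After byte 2 (0x0B): reg=0x8F
After byte 3 (0x47): reg=0x76
After byte 4 (0xFC): reg=0xBF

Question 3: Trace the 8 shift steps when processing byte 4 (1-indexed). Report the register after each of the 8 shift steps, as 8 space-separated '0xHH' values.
After byte 1 (0x1D): reg=0x53
After byte 2 (0x0B): reg=0x8F
After byte 3 (0x47): reg=0x76
Register before byte 4: 0x76
After XOR with byte 0xFC: 0x8A

Answer: 0x13 0x26 0x4C 0x98 0x37 0x6E 0xDC 0xBF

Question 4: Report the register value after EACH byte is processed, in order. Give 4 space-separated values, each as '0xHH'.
0x53 0x8F 0x76 0xBF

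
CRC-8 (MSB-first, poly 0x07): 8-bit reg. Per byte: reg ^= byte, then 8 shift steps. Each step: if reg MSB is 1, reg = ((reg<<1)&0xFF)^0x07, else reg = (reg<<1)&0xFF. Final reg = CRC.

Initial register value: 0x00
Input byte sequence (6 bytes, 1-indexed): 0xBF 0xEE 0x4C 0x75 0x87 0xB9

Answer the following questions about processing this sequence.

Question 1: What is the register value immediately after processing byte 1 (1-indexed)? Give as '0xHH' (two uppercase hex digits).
Answer: 0x34

Derivation:
After byte 1 (0xBF): reg=0x34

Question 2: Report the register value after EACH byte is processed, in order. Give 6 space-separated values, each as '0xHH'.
0x34 0x08 0xDB 0x43 0x52 0x9F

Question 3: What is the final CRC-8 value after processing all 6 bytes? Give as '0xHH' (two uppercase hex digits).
After byte 1 (0xBF): reg=0x34
After byte 2 (0xEE): reg=0x08
After byte 3 (0x4C): reg=0xDB
After byte 4 (0x75): reg=0x43
After byte 5 (0x87): reg=0x52
After byte 6 (0xB9): reg=0x9F

Answer: 0x9F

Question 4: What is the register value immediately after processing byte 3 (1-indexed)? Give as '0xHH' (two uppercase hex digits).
Answer: 0xDB

Derivation:
After byte 1 (0xBF): reg=0x34
After byte 2 (0xEE): reg=0x08
After byte 3 (0x4C): reg=0xDB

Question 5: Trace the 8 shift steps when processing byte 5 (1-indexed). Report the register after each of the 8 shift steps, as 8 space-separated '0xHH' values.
After byte 1 (0xBF): reg=0x34
After byte 2 (0xEE): reg=0x08
After byte 3 (0x4C): reg=0xDB
After byte 4 (0x75): reg=0x43
Register before byte 5: 0x43
After XOR with byte 0x87: 0xC4

Answer: 0x8F 0x19 0x32 0x64 0xC8 0x97 0x29 0x52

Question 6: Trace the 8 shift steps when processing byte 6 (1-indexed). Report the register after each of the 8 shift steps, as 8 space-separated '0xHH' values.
After byte 1 (0xBF): reg=0x34
After byte 2 (0xEE): reg=0x08
After byte 3 (0x4C): reg=0xDB
After byte 4 (0x75): reg=0x43
After byte 5 (0x87): reg=0x52
Register before byte 6: 0x52
After XOR with byte 0xB9: 0xEB

Answer: 0xD1 0xA5 0x4D 0x9A 0x33 0x66 0xCC 0x9F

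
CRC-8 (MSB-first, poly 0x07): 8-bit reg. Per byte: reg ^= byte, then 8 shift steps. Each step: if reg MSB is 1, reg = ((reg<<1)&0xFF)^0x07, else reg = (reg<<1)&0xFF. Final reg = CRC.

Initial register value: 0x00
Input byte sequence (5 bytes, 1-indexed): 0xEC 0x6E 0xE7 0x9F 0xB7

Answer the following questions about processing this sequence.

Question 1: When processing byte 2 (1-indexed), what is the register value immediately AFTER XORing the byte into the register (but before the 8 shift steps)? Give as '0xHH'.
Register before byte 2: 0x8A
Byte 2: 0x6E
0x8A XOR 0x6E = 0xE4

Answer: 0xE4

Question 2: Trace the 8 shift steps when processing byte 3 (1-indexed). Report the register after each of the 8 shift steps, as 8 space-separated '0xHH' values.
Answer: 0xAA 0x53 0xA6 0x4B 0x96 0x2B 0x56 0xAC

Derivation:
After byte 1 (0xEC): reg=0x8A
After byte 2 (0x6E): reg=0xB2
Register before byte 3: 0xB2
After XOR with byte 0xE7: 0x55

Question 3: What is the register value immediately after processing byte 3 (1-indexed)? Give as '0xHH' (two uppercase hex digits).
Answer: 0xAC

Derivation:
After byte 1 (0xEC): reg=0x8A
After byte 2 (0x6E): reg=0xB2
After byte 3 (0xE7): reg=0xAC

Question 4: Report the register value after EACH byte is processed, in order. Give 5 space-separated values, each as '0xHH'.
0x8A 0xB2 0xAC 0x99 0xCA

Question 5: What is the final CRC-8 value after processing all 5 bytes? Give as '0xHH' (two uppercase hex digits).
Answer: 0xCA

Derivation:
After byte 1 (0xEC): reg=0x8A
After byte 2 (0x6E): reg=0xB2
After byte 3 (0xE7): reg=0xAC
After byte 4 (0x9F): reg=0x99
After byte 5 (0xB7): reg=0xCA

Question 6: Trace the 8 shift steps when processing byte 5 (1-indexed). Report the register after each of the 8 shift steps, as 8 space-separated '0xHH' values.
After byte 1 (0xEC): reg=0x8A
After byte 2 (0x6E): reg=0xB2
After byte 3 (0xE7): reg=0xAC
After byte 4 (0x9F): reg=0x99
Register before byte 5: 0x99
After XOR with byte 0xB7: 0x2E

Answer: 0x5C 0xB8 0x77 0xEE 0xDB 0xB1 0x65 0xCA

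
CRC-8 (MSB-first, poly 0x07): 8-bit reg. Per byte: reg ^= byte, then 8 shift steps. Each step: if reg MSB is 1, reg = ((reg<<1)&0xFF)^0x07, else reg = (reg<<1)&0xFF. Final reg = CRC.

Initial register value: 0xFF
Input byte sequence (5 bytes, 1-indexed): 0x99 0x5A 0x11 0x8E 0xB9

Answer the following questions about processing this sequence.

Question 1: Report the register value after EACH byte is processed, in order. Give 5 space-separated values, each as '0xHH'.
0x35 0x0A 0x41 0x63 0x08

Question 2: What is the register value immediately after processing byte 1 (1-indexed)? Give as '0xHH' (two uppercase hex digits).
Answer: 0x35

Derivation:
After byte 1 (0x99): reg=0x35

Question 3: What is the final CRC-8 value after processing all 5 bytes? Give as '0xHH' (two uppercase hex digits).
After byte 1 (0x99): reg=0x35
After byte 2 (0x5A): reg=0x0A
After byte 3 (0x11): reg=0x41
After byte 4 (0x8E): reg=0x63
After byte 5 (0xB9): reg=0x08

Answer: 0x08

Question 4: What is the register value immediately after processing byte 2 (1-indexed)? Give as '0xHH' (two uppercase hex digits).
Answer: 0x0A

Derivation:
After byte 1 (0x99): reg=0x35
After byte 2 (0x5A): reg=0x0A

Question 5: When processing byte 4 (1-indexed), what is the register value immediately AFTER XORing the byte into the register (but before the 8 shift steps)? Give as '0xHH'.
Answer: 0xCF

Derivation:
Register before byte 4: 0x41
Byte 4: 0x8E
0x41 XOR 0x8E = 0xCF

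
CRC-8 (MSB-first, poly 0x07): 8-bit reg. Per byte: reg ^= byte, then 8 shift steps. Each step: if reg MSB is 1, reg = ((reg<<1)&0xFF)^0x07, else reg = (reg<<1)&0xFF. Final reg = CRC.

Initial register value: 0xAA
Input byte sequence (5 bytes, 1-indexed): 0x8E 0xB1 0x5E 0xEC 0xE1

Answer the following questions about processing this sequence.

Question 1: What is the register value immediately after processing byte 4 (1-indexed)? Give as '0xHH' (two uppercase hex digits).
Answer: 0x47

Derivation:
After byte 1 (0x8E): reg=0xFC
After byte 2 (0xB1): reg=0xE4
After byte 3 (0x5E): reg=0x2F
After byte 4 (0xEC): reg=0x47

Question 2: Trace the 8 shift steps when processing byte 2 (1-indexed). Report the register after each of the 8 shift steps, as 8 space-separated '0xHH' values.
After byte 1 (0x8E): reg=0xFC
Register before byte 2: 0xFC
After XOR with byte 0xB1: 0x4D

Answer: 0x9A 0x33 0x66 0xCC 0x9F 0x39 0x72 0xE4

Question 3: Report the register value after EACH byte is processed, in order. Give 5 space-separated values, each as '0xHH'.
0xFC 0xE4 0x2F 0x47 0x7B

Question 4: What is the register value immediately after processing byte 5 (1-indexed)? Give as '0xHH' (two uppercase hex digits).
After byte 1 (0x8E): reg=0xFC
After byte 2 (0xB1): reg=0xE4
After byte 3 (0x5E): reg=0x2F
After byte 4 (0xEC): reg=0x47
After byte 5 (0xE1): reg=0x7B

Answer: 0x7B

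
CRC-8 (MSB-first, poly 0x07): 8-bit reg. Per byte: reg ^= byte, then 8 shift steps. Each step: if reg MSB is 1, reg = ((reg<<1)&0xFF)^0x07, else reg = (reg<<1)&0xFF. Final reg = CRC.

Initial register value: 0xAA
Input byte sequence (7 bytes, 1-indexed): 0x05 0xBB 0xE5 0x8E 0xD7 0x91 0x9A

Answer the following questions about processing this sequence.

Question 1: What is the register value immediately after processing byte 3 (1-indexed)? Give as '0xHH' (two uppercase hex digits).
Answer: 0x62

Derivation:
After byte 1 (0x05): reg=0x44
After byte 2 (0xBB): reg=0xF3
After byte 3 (0xE5): reg=0x62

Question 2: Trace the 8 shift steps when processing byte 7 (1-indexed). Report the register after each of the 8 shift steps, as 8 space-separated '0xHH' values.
After byte 1 (0x05): reg=0x44
After byte 2 (0xBB): reg=0xF3
After byte 3 (0xE5): reg=0x62
After byte 4 (0x8E): reg=0x8A
After byte 5 (0xD7): reg=0x94
After byte 6 (0x91): reg=0x1B
Register before byte 7: 0x1B
After XOR with byte 0x9A: 0x81

Answer: 0x05 0x0A 0x14 0x28 0x50 0xA0 0x47 0x8E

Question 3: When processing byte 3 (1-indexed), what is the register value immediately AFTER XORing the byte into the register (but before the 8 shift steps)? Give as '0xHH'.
Answer: 0x16

Derivation:
Register before byte 3: 0xF3
Byte 3: 0xE5
0xF3 XOR 0xE5 = 0x16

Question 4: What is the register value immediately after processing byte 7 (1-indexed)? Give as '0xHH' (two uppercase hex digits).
Answer: 0x8E

Derivation:
After byte 1 (0x05): reg=0x44
After byte 2 (0xBB): reg=0xF3
After byte 3 (0xE5): reg=0x62
After byte 4 (0x8E): reg=0x8A
After byte 5 (0xD7): reg=0x94
After byte 6 (0x91): reg=0x1B
After byte 7 (0x9A): reg=0x8E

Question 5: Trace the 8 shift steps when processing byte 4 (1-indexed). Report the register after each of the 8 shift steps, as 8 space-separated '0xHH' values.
Answer: 0xDF 0xB9 0x75 0xEA 0xD3 0xA1 0x45 0x8A

Derivation:
After byte 1 (0x05): reg=0x44
After byte 2 (0xBB): reg=0xF3
After byte 3 (0xE5): reg=0x62
Register before byte 4: 0x62
After XOR with byte 0x8E: 0xEC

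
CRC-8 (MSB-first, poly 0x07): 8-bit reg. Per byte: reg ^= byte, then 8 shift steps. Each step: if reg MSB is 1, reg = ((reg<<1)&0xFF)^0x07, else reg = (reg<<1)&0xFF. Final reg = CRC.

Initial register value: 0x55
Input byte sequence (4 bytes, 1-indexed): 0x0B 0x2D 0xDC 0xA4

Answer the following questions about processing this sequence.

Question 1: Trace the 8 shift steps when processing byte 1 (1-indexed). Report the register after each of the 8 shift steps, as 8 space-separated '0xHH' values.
Register before byte 1: 0x55
After XOR with byte 0x0B: 0x5E

Answer: 0xBC 0x7F 0xFE 0xFB 0xF1 0xE5 0xCD 0x9D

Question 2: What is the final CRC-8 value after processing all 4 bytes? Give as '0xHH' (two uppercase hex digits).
After byte 1 (0x0B): reg=0x9D
After byte 2 (0x2D): reg=0x19
After byte 3 (0xDC): reg=0x55
After byte 4 (0xA4): reg=0xD9

Answer: 0xD9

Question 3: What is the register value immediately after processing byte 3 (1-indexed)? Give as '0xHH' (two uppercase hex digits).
After byte 1 (0x0B): reg=0x9D
After byte 2 (0x2D): reg=0x19
After byte 3 (0xDC): reg=0x55

Answer: 0x55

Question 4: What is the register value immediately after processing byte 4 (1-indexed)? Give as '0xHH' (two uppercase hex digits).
Answer: 0xD9

Derivation:
After byte 1 (0x0B): reg=0x9D
After byte 2 (0x2D): reg=0x19
After byte 3 (0xDC): reg=0x55
After byte 4 (0xA4): reg=0xD9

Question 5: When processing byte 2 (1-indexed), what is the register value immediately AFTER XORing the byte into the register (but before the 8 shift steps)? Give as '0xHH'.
Register before byte 2: 0x9D
Byte 2: 0x2D
0x9D XOR 0x2D = 0xB0

Answer: 0xB0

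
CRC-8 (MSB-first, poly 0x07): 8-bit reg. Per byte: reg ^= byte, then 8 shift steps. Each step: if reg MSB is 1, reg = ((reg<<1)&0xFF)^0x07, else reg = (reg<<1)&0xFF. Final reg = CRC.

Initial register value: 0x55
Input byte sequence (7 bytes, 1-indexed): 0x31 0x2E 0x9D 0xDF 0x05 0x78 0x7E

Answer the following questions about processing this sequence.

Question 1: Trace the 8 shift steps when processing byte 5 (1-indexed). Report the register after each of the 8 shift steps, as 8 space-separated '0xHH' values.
Answer: 0xF8 0xF7 0xE9 0xD5 0xAD 0x5D 0xBA 0x73

Derivation:
After byte 1 (0x31): reg=0x3B
After byte 2 (0x2E): reg=0x6B
After byte 3 (0x9D): reg=0xCC
After byte 4 (0xDF): reg=0x79
Register before byte 5: 0x79
After XOR with byte 0x05: 0x7C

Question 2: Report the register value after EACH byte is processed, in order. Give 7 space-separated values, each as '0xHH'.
0x3B 0x6B 0xCC 0x79 0x73 0x31 0xEA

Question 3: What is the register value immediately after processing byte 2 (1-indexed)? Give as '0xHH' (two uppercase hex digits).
After byte 1 (0x31): reg=0x3B
After byte 2 (0x2E): reg=0x6B

Answer: 0x6B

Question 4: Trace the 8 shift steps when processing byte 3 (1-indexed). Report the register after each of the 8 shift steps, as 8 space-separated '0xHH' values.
After byte 1 (0x31): reg=0x3B
After byte 2 (0x2E): reg=0x6B
Register before byte 3: 0x6B
After XOR with byte 0x9D: 0xF6

Answer: 0xEB 0xD1 0xA5 0x4D 0x9A 0x33 0x66 0xCC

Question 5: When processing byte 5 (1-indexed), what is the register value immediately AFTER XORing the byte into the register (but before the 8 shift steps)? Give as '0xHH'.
Register before byte 5: 0x79
Byte 5: 0x05
0x79 XOR 0x05 = 0x7C

Answer: 0x7C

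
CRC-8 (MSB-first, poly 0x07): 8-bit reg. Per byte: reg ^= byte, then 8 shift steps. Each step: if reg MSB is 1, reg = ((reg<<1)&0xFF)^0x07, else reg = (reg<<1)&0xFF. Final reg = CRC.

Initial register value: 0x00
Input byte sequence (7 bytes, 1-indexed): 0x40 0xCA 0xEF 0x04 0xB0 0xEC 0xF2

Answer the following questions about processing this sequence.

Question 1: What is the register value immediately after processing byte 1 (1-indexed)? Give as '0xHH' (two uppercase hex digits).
Answer: 0xC7

Derivation:
After byte 1 (0x40): reg=0xC7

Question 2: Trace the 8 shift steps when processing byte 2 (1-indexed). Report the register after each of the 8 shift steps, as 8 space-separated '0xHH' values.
After byte 1 (0x40): reg=0xC7
Register before byte 2: 0xC7
After XOR with byte 0xCA: 0x0D

Answer: 0x1A 0x34 0x68 0xD0 0xA7 0x49 0x92 0x23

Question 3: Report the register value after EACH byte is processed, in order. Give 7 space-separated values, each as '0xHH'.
0xC7 0x23 0x6A 0x0D 0x3A 0x2C 0x14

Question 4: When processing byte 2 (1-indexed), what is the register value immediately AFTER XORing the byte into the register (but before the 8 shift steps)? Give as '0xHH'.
Register before byte 2: 0xC7
Byte 2: 0xCA
0xC7 XOR 0xCA = 0x0D

Answer: 0x0D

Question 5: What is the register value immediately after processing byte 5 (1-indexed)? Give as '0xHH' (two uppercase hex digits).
After byte 1 (0x40): reg=0xC7
After byte 2 (0xCA): reg=0x23
After byte 3 (0xEF): reg=0x6A
After byte 4 (0x04): reg=0x0D
After byte 5 (0xB0): reg=0x3A

Answer: 0x3A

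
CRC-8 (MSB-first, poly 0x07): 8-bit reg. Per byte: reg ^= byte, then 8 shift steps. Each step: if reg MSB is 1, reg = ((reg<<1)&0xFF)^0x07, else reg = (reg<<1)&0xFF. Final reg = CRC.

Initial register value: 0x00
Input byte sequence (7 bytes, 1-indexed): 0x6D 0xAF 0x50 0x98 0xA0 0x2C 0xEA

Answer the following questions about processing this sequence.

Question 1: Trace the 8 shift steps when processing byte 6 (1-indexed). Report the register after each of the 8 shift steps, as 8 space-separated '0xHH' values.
Answer: 0xBA 0x73 0xE6 0xCB 0x91 0x25 0x4A 0x94

Derivation:
After byte 1 (0x6D): reg=0x04
After byte 2 (0xAF): reg=0x58
After byte 3 (0x50): reg=0x38
After byte 4 (0x98): reg=0x69
After byte 5 (0xA0): reg=0x71
Register before byte 6: 0x71
After XOR with byte 0x2C: 0x5D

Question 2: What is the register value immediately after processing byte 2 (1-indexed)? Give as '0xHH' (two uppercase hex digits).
Answer: 0x58

Derivation:
After byte 1 (0x6D): reg=0x04
After byte 2 (0xAF): reg=0x58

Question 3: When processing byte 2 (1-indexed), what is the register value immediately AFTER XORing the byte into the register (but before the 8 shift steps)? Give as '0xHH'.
Answer: 0xAB

Derivation:
Register before byte 2: 0x04
Byte 2: 0xAF
0x04 XOR 0xAF = 0xAB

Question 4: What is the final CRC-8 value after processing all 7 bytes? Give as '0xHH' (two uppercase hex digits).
After byte 1 (0x6D): reg=0x04
After byte 2 (0xAF): reg=0x58
After byte 3 (0x50): reg=0x38
After byte 4 (0x98): reg=0x69
After byte 5 (0xA0): reg=0x71
After byte 6 (0x2C): reg=0x94
After byte 7 (0xEA): reg=0x7D

Answer: 0x7D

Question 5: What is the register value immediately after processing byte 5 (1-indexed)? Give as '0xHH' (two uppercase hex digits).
Answer: 0x71

Derivation:
After byte 1 (0x6D): reg=0x04
After byte 2 (0xAF): reg=0x58
After byte 3 (0x50): reg=0x38
After byte 4 (0x98): reg=0x69
After byte 5 (0xA0): reg=0x71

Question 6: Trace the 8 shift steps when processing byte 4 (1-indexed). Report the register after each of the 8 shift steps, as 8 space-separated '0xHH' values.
Answer: 0x47 0x8E 0x1B 0x36 0x6C 0xD8 0xB7 0x69

Derivation:
After byte 1 (0x6D): reg=0x04
After byte 2 (0xAF): reg=0x58
After byte 3 (0x50): reg=0x38
Register before byte 4: 0x38
After XOR with byte 0x98: 0xA0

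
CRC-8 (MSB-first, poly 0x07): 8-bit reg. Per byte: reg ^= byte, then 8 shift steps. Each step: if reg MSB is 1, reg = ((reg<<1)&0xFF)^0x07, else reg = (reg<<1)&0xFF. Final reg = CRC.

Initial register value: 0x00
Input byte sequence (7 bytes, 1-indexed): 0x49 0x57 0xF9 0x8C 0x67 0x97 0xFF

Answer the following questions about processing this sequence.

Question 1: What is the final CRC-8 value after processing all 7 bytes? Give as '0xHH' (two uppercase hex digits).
After byte 1 (0x49): reg=0xF8
After byte 2 (0x57): reg=0x44
After byte 3 (0xF9): reg=0x3A
After byte 4 (0x8C): reg=0x0B
After byte 5 (0x67): reg=0x03
After byte 6 (0x97): reg=0xE5
After byte 7 (0xFF): reg=0x46

Answer: 0x46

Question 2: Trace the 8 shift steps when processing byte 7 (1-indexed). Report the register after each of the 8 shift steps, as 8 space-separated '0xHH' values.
After byte 1 (0x49): reg=0xF8
After byte 2 (0x57): reg=0x44
After byte 3 (0xF9): reg=0x3A
After byte 4 (0x8C): reg=0x0B
After byte 5 (0x67): reg=0x03
After byte 6 (0x97): reg=0xE5
Register before byte 7: 0xE5
After XOR with byte 0xFF: 0x1A

Answer: 0x34 0x68 0xD0 0xA7 0x49 0x92 0x23 0x46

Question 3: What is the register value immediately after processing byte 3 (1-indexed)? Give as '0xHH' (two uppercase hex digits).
Answer: 0x3A

Derivation:
After byte 1 (0x49): reg=0xF8
After byte 2 (0x57): reg=0x44
After byte 3 (0xF9): reg=0x3A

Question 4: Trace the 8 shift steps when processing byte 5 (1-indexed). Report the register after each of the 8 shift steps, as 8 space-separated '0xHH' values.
Answer: 0xD8 0xB7 0x69 0xD2 0xA3 0x41 0x82 0x03

Derivation:
After byte 1 (0x49): reg=0xF8
After byte 2 (0x57): reg=0x44
After byte 3 (0xF9): reg=0x3A
After byte 4 (0x8C): reg=0x0B
Register before byte 5: 0x0B
After XOR with byte 0x67: 0x6C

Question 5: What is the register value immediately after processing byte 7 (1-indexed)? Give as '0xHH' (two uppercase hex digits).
After byte 1 (0x49): reg=0xF8
After byte 2 (0x57): reg=0x44
After byte 3 (0xF9): reg=0x3A
After byte 4 (0x8C): reg=0x0B
After byte 5 (0x67): reg=0x03
After byte 6 (0x97): reg=0xE5
After byte 7 (0xFF): reg=0x46

Answer: 0x46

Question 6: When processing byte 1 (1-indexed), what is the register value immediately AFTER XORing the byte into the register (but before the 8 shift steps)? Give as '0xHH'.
Answer: 0x49

Derivation:
Register before byte 1: 0x00
Byte 1: 0x49
0x00 XOR 0x49 = 0x49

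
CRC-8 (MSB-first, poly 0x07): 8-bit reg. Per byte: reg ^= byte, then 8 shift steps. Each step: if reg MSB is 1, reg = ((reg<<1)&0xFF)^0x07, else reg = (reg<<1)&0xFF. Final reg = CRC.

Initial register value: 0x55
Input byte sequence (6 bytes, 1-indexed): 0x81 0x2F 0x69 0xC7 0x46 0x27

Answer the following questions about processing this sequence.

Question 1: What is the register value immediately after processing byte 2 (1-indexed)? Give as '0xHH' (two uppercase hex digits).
Answer: 0x23

Derivation:
After byte 1 (0x81): reg=0x22
After byte 2 (0x2F): reg=0x23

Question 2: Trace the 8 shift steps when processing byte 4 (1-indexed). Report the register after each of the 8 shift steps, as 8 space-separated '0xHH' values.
After byte 1 (0x81): reg=0x22
After byte 2 (0x2F): reg=0x23
After byte 3 (0x69): reg=0xF1
Register before byte 4: 0xF1
After XOR with byte 0xC7: 0x36

Answer: 0x6C 0xD8 0xB7 0x69 0xD2 0xA3 0x41 0x82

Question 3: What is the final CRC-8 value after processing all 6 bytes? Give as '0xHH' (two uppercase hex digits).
Answer: 0x4C

Derivation:
After byte 1 (0x81): reg=0x22
After byte 2 (0x2F): reg=0x23
After byte 3 (0x69): reg=0xF1
After byte 4 (0xC7): reg=0x82
After byte 5 (0x46): reg=0x52
After byte 6 (0x27): reg=0x4C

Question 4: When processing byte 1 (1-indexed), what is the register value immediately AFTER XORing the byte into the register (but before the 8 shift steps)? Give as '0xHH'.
Answer: 0xD4

Derivation:
Register before byte 1: 0x55
Byte 1: 0x81
0x55 XOR 0x81 = 0xD4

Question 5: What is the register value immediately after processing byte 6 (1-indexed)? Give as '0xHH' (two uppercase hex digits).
Answer: 0x4C

Derivation:
After byte 1 (0x81): reg=0x22
After byte 2 (0x2F): reg=0x23
After byte 3 (0x69): reg=0xF1
After byte 4 (0xC7): reg=0x82
After byte 5 (0x46): reg=0x52
After byte 6 (0x27): reg=0x4C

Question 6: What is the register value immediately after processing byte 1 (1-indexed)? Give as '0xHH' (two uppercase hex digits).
Answer: 0x22

Derivation:
After byte 1 (0x81): reg=0x22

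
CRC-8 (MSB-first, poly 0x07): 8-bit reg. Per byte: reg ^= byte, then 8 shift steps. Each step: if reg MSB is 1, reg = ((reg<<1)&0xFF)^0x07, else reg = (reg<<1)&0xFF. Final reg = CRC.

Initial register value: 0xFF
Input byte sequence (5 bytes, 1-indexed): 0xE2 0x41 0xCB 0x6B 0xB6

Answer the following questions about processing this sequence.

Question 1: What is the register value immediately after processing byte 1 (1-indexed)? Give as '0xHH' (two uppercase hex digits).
Answer: 0x53

Derivation:
After byte 1 (0xE2): reg=0x53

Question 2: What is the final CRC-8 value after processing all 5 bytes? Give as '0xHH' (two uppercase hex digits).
After byte 1 (0xE2): reg=0x53
After byte 2 (0x41): reg=0x7E
After byte 3 (0xCB): reg=0x02
After byte 4 (0x6B): reg=0x18
After byte 5 (0xB6): reg=0x43

Answer: 0x43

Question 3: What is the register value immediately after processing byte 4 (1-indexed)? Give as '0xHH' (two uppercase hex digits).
Answer: 0x18

Derivation:
After byte 1 (0xE2): reg=0x53
After byte 2 (0x41): reg=0x7E
After byte 3 (0xCB): reg=0x02
After byte 4 (0x6B): reg=0x18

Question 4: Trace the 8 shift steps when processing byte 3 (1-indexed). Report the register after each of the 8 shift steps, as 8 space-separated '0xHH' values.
After byte 1 (0xE2): reg=0x53
After byte 2 (0x41): reg=0x7E
Register before byte 3: 0x7E
After XOR with byte 0xCB: 0xB5

Answer: 0x6D 0xDA 0xB3 0x61 0xC2 0x83 0x01 0x02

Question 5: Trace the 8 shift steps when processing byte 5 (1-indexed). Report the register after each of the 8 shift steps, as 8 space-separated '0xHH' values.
Answer: 0x5B 0xB6 0x6B 0xD6 0xAB 0x51 0xA2 0x43

Derivation:
After byte 1 (0xE2): reg=0x53
After byte 2 (0x41): reg=0x7E
After byte 3 (0xCB): reg=0x02
After byte 4 (0x6B): reg=0x18
Register before byte 5: 0x18
After XOR with byte 0xB6: 0xAE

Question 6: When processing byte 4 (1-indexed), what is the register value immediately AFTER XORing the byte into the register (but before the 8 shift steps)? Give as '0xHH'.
Register before byte 4: 0x02
Byte 4: 0x6B
0x02 XOR 0x6B = 0x69

Answer: 0x69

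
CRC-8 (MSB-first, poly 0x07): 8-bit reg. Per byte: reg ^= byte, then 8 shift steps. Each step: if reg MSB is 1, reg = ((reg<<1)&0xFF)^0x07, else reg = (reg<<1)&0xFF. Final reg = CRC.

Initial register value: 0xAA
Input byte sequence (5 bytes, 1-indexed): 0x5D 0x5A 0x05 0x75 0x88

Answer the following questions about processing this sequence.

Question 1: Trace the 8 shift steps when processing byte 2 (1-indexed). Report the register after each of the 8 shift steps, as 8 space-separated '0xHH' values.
Answer: 0x25 0x4A 0x94 0x2F 0x5E 0xBC 0x7F 0xFE

Derivation:
After byte 1 (0x5D): reg=0xCB
Register before byte 2: 0xCB
After XOR with byte 0x5A: 0x91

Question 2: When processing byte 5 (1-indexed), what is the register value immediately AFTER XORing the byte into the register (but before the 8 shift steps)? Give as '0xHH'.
Register before byte 5: 0xCF
Byte 5: 0x88
0xCF XOR 0x88 = 0x47

Answer: 0x47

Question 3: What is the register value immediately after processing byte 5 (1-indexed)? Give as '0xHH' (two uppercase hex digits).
After byte 1 (0x5D): reg=0xCB
After byte 2 (0x5A): reg=0xFE
After byte 3 (0x05): reg=0xEF
After byte 4 (0x75): reg=0xCF
After byte 5 (0x88): reg=0xD2

Answer: 0xD2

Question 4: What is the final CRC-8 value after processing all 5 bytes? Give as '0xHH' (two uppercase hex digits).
After byte 1 (0x5D): reg=0xCB
After byte 2 (0x5A): reg=0xFE
After byte 3 (0x05): reg=0xEF
After byte 4 (0x75): reg=0xCF
After byte 5 (0x88): reg=0xD2

Answer: 0xD2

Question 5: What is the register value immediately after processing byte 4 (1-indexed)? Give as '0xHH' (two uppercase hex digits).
Answer: 0xCF

Derivation:
After byte 1 (0x5D): reg=0xCB
After byte 2 (0x5A): reg=0xFE
After byte 3 (0x05): reg=0xEF
After byte 4 (0x75): reg=0xCF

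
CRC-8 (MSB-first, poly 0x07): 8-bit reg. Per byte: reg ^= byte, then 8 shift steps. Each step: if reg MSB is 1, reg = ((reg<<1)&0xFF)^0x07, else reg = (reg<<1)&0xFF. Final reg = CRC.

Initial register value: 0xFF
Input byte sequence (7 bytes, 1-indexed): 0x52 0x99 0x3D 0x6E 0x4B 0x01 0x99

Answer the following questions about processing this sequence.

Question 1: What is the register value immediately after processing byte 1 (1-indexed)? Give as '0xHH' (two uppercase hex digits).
Answer: 0x4A

Derivation:
After byte 1 (0x52): reg=0x4A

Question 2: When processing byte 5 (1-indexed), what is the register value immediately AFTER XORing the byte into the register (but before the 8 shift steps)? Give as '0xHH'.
Answer: 0xC4

Derivation:
Register before byte 5: 0x8F
Byte 5: 0x4B
0x8F XOR 0x4B = 0xC4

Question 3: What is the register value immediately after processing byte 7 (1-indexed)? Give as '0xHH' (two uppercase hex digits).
Answer: 0xF5

Derivation:
After byte 1 (0x52): reg=0x4A
After byte 2 (0x99): reg=0x37
After byte 3 (0x3D): reg=0x36
After byte 4 (0x6E): reg=0x8F
After byte 5 (0x4B): reg=0x52
After byte 6 (0x01): reg=0xBE
After byte 7 (0x99): reg=0xF5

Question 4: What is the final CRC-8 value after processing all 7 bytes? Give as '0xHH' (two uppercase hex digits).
After byte 1 (0x52): reg=0x4A
After byte 2 (0x99): reg=0x37
After byte 3 (0x3D): reg=0x36
After byte 4 (0x6E): reg=0x8F
After byte 5 (0x4B): reg=0x52
After byte 6 (0x01): reg=0xBE
After byte 7 (0x99): reg=0xF5

Answer: 0xF5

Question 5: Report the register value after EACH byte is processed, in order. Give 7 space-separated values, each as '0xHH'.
0x4A 0x37 0x36 0x8F 0x52 0xBE 0xF5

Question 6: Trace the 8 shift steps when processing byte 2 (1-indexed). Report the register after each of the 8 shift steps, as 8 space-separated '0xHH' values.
Answer: 0xA1 0x45 0x8A 0x13 0x26 0x4C 0x98 0x37

Derivation:
After byte 1 (0x52): reg=0x4A
Register before byte 2: 0x4A
After XOR with byte 0x99: 0xD3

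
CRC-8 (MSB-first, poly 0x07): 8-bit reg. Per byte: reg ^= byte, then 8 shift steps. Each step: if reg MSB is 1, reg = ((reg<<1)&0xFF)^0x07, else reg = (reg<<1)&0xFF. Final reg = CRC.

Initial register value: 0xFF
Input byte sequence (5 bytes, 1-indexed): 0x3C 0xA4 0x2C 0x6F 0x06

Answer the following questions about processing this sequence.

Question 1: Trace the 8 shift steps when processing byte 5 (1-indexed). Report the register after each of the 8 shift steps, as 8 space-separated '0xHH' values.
Answer: 0x5A 0xB4 0x6F 0xDE 0xBB 0x71 0xE2 0xC3

Derivation:
After byte 1 (0x3C): reg=0x47
After byte 2 (0xA4): reg=0xA7
After byte 3 (0x2C): reg=0xB8
After byte 4 (0x6F): reg=0x2B
Register before byte 5: 0x2B
After XOR with byte 0x06: 0x2D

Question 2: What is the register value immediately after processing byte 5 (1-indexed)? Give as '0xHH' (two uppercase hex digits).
Answer: 0xC3

Derivation:
After byte 1 (0x3C): reg=0x47
After byte 2 (0xA4): reg=0xA7
After byte 3 (0x2C): reg=0xB8
After byte 4 (0x6F): reg=0x2B
After byte 5 (0x06): reg=0xC3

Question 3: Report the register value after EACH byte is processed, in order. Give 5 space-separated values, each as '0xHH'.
0x47 0xA7 0xB8 0x2B 0xC3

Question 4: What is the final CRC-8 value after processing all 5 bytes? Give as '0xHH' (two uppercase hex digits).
After byte 1 (0x3C): reg=0x47
After byte 2 (0xA4): reg=0xA7
After byte 3 (0x2C): reg=0xB8
After byte 4 (0x6F): reg=0x2B
After byte 5 (0x06): reg=0xC3

Answer: 0xC3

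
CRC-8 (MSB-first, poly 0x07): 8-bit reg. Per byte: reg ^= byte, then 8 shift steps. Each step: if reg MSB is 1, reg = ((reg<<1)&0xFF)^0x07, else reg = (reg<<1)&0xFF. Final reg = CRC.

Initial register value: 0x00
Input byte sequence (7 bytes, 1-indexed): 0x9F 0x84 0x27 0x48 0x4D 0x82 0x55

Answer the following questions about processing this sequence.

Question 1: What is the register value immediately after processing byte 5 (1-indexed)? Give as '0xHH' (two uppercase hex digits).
After byte 1 (0x9F): reg=0xD4
After byte 2 (0x84): reg=0xB7
After byte 3 (0x27): reg=0xF9
After byte 4 (0x48): reg=0x1E
After byte 5 (0x4D): reg=0xBE

Answer: 0xBE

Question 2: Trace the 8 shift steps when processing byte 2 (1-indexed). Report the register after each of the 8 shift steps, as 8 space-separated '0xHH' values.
After byte 1 (0x9F): reg=0xD4
Register before byte 2: 0xD4
After XOR with byte 0x84: 0x50

Answer: 0xA0 0x47 0x8E 0x1B 0x36 0x6C 0xD8 0xB7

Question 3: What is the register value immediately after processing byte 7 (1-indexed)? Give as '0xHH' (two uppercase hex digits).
Answer: 0xA9

Derivation:
After byte 1 (0x9F): reg=0xD4
After byte 2 (0x84): reg=0xB7
After byte 3 (0x27): reg=0xF9
After byte 4 (0x48): reg=0x1E
After byte 5 (0x4D): reg=0xBE
After byte 6 (0x82): reg=0xB4
After byte 7 (0x55): reg=0xA9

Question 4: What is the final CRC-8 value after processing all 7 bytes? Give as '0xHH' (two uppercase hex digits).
Answer: 0xA9

Derivation:
After byte 1 (0x9F): reg=0xD4
After byte 2 (0x84): reg=0xB7
After byte 3 (0x27): reg=0xF9
After byte 4 (0x48): reg=0x1E
After byte 5 (0x4D): reg=0xBE
After byte 6 (0x82): reg=0xB4
After byte 7 (0x55): reg=0xA9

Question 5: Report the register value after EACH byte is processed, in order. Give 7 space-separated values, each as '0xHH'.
0xD4 0xB7 0xF9 0x1E 0xBE 0xB4 0xA9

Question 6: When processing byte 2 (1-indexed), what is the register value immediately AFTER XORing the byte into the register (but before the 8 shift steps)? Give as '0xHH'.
Register before byte 2: 0xD4
Byte 2: 0x84
0xD4 XOR 0x84 = 0x50

Answer: 0x50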